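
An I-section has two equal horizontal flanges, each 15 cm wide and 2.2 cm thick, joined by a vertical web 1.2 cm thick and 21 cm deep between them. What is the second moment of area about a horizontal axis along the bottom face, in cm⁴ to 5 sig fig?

Split into non-overlapping primitives; take the origin at the lower-left of the bounding box.
Bottom flange: 15 × 2.2, A = 33 cm², y = 1.1 cm, Ī = 13.31 cm⁴.
Web: 1.2 × 21, A = 25.2 cm², y = 12.7 cm, Ī = 926.1 cm⁴.
Top flange: 15 × 2.2, A = 33 cm², y = 24.3 cm, Ī = 13.31 cm⁴.
Transfer each piece to the bottom edge using Ī + A·d² with d = y − 0:
  bottom flange: d = 1.1 cm → contributes +53.24 cm⁴
  web: d = 12.7 cm → contributes +4990.608 cm⁴
  top flange: d = 24.3 cm → contributes +19499.48 cm⁴
Total I = 24543.33 cm⁴.

I_base ≈ 2.4543 × 10⁴ cm⁴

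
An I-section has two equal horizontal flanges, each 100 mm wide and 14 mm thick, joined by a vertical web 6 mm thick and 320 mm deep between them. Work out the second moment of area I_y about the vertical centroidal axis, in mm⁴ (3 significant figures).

Break the section into simple shapes (no overlaps), measuring from the bottom-left corner of the bounding box.
Bottom flange: 100 × 14, A = 1 400 mm², x = 50 mm, Ī = 1 166 667 mm⁴.
Web: 6 × 320, A = 1 920 mm², x = 50 mm, Ī = 5 760 mm⁴.
Top flange: 100 × 14, A = 1 400 mm², x = 50 mm, Ī = 1 166 667 mm⁴.
By symmetry the centroid is at mid-width, x̄ = 50 mm.
All pieces are centred on the vertical centroidal axis, so I = ΣĪ = 2 339 093 mm⁴.

I_y ≈ 2.34 × 10⁶ mm⁴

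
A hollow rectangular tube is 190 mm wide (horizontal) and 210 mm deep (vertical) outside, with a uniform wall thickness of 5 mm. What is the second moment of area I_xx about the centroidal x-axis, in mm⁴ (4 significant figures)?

I_xx ≈ 2.663 × 10⁷ mm⁴

Decompose the section into non-overlapping parts with the origin at the bottom-left of its bounding rectangle.
Outer rectangle: 190 × 210, A = 39 900 mm², y = 105 mm, Ī = 146 632 500 mm⁴.
Inner void (subtracted): 180 × 200, A = 36 000 mm², y = 105 mm, Ī = 120 000 000 mm⁴.
By symmetry the centroid is at mid-height, ȳ = 105 mm.
All pieces are centred on the centroidal x-axis, so I = ΣĪ (holes subtracted) = 26 632 500 mm⁴.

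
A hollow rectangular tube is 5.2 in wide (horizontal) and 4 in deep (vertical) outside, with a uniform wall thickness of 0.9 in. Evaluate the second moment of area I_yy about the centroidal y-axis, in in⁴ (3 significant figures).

Decompose the section into non-overlapping parts with the origin at the bottom-left of its bounding rectangle.
Outer rectangle: 5.2 × 4, A = 20.8 in², x = 2.6 in, Ī = 46.869 in⁴.
Inner void (subtracted): 3.4 × 2.2, A = 7.48 in², x = 2.6 in, Ī = 7.2057 in⁴.
By symmetry the centroid is at mid-width, x̄ = 2.6 in.
All pieces are centred on the centroidal y-axis, so I = ΣĪ (holes subtracted) = 39.664 in⁴.

I_yy ≈ 39.7 in⁴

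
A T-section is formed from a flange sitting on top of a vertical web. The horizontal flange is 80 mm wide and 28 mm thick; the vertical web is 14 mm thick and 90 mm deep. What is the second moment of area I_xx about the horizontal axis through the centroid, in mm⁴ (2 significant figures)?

Break the section into simple shapes (no overlaps), measuring from the bottom-left corner of the bounding box.
Flange: 80 × 28, A = 2 240 mm², y = 104 mm, Ī = 146 347 mm⁴.
Web: 14 × 90, A = 1 260 mm², y = 45 mm, Ī = 850 500 mm⁴.
Centroid: ȳ = ΣA·y / ΣA = 82.76 mm.
Transfer each piece to the horizontal axis through the centroid using Ī + A·d² with d = y − 82.76:
  flange: d = 21.24 mm → contributes +1 156 895 mm⁴
  web: d = -37.76 mm → contributes +2 647 030 mm⁴
Total I = 3 803 925 mm⁴.

I_xx ≈ 3.8 × 10⁶ mm⁴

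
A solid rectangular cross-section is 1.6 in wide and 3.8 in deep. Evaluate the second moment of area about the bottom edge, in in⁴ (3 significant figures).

The section: 1.6 × 3.8, A = 6.08 in², y = 1.9 in, Ī = 7.3163 in⁴.
Transfer it to the base of the section using Ī + A·d² with d = y − 0:
  the section: d = 1.9 in → contributes +29.265 in⁴
Total I = 29.265 in⁴.

I_base ≈ 29.3 in⁴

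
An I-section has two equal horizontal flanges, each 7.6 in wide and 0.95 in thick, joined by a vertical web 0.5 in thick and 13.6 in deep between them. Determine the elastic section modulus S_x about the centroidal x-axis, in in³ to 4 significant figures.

S_x ≈ 112.3 in³

Split into non-overlapping primitives; take the origin at the lower-left of the bounding box.
Bottom flange: 7.6 × 0.95, A = 7.22 in², y = 0.475 in, Ī = 0.543004 in⁴.
Web: 0.5 × 13.6, A = 6.8 in², y = 7.75 in, Ī = 104.811 in⁴.
Top flange: 7.6 × 0.95, A = 7.22 in², y = 15.025 in, Ī = 0.543004 in⁴.
By symmetry the centroid is at mid-height, ȳ = 7.75 in.
Transfer each piece to the centroidal x-axis using Ī + A·d² with d = y − 7.75:
  bottom flange: d = -7.275 in → contributes +382.666 in⁴
  web: d = 0 in → contributes +104.811 in⁴
  top flange: d = 7.275 in → contributes +382.666 in⁴
Total I = 870.143 in⁴.
Extreme fibre distance c = 7.75 in; S = I/c = 112.276 in³.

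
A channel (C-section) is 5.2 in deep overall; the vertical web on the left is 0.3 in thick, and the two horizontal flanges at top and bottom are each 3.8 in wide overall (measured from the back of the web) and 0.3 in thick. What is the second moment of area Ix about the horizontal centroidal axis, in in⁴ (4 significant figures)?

Ix ≈ 16.14 in⁴

Break the section into simple shapes (no overlaps), measuring from the bottom-left corner of the bounding box.
Web: 0.3 × 5.2, A = 1.56 in², y = 2.6 in, Ī = 3.5152 in⁴.
Top flange (beyond web): 3.5 × 0.3, A = 1.05 in², y = 5.05 in, Ī = 0.007875 in⁴.
Bottom flange (beyond web): 3.5 × 0.3, A = 1.05 in², y = 0.15 in, Ī = 0.007875 in⁴.
By symmetry the centroid is at mid-height, ȳ = 2.6 in.
Transfer each piece to the horizontal centroidal axis using Ī + A·d² with d = y − 2.6:
  web: d = 0 in → contributes +3.5152 in⁴
  top flange (beyond web): d = 2.45 in → contributes +6.3105 in⁴
  bottom flange (beyond web): d = -2.45 in → contributes +6.3105 in⁴
Total I = 16.1362 in⁴.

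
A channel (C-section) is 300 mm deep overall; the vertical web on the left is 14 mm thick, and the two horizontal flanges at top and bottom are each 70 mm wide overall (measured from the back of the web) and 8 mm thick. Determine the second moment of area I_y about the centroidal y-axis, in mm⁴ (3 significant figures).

I_y ≈ 1.21 × 10⁶ mm⁴

Split into non-overlapping primitives; take the origin at the lower-left of the bounding box.
Web: 14 × 300, A = 4 200 mm², x = 7 mm, Ī = 68 600 mm⁴.
Top flange (beyond web): 56 × 8, A = 448 mm², x = 42 mm, Ī = 117 077 mm⁴.
Bottom flange (beyond web): 56 × 8, A = 448 mm², x = 42 mm, Ī = 117 077 mm⁴.
Centroid: x̄ = ΣA·x / ΣA = 13.154 mm.
Transfer each piece to the centroidal y-axis using Ī + A·d² with d = x − 13.154:
  web: d = -6.1538 mm → contributes +227 653 mm⁴
  top flange (beyond web): d = 28.846 mm → contributes +489 858 mm⁴
  bottom flange (beyond web): d = 28.846 mm → contributes +489 858 mm⁴
Total I = 1 207 370 mm⁴.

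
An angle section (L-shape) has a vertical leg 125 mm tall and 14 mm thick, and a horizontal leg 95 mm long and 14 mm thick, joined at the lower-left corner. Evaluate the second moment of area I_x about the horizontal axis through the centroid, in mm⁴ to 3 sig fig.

I_x ≈ 4.42 × 10⁶ mm⁴

Decompose the section into non-overlapping parts with the origin at the bottom-left of its bounding rectangle.
Vertical leg: 14 × 125, A = 1 750 mm², y = 62.5 mm, Ī = 2 278 646 mm⁴.
Horizontal leg (remainder): 81 × 14, A = 1 134 mm², y = 7 mm, Ī = 18 522 mm⁴.
Centroid: ȳ = ΣA·y / ΣA = 40.677 mm.
Transfer each piece to the horizontal axis through the centroid using Ī + A·d² with d = y − 40.677:
  vertical leg: d = 21.823 mm → contributes +3 112 058 mm⁴
  horizontal leg (remainder): d = -33.677 mm → contributes +1 304 651 mm⁴
Total I = 4 416 709 mm⁴.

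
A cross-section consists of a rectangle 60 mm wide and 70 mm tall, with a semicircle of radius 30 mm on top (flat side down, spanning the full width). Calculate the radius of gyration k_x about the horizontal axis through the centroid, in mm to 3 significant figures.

k_x ≈ 27.4 mm

Treat the section as a set of non-overlapping primitives; coordinates are from the bounding-box lower-left.
Rectangular body: 60 × 70, A = 4 200 mm², y = 35 mm, Ī = 1 715 000 mm⁴.
Semicircular cap: semicircle r = 30, A = 1413.7 mm², y = 82.732 mm, Ī = 88 903 mm⁴.
Centroid: ȳ = ΣA·y / ΣA = 47.021 mm.
Transfer each piece to the horizontal axis through the centroid using Ī + A·d² with d = y − 47.021:
  rectangular body: d = -12.021 mm → contributes +2 321 875 mm⁴
  semicircular cap: d = 35.712 mm → contributes +1 891 865 mm⁴
Total I = 4 213 740 mm⁴.
Radius of gyration: k = √(I/A) = √(4 213 740 / 5613.7) = 27.397 mm.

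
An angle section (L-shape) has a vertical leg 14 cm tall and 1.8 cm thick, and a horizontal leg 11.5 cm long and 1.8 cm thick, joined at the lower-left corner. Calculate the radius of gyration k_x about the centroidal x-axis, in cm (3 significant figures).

k_x ≈ 4.33 cm

Break the section into simple shapes (no overlaps), measuring from the bottom-left corner of the bounding box.
Vertical leg: 1.8 × 14, A = 25.2 cm², y = 7 cm, Ī = 411.6 cm⁴.
Horizontal leg (remainder): 9.7 × 1.8, A = 17.46 cm², y = 0.9 cm, Ī = 4.7142 cm⁴.
Centroid: ȳ = ΣA·y / ΣA = 4.5034 cm.
Transfer each piece to the centroidal x-axis using Ī + A·d² with d = y − 4.5034:
  vertical leg: d = 2.4966 cm → contributes +568.67 cm⁴
  horizontal leg (remainder): d = -3.6034 cm → contributes +231.42 cm⁴
Total I = 800.1 cm⁴.
Radius of gyration: k = √(I/A) = √(800.1 / 42.66) = 4.3307 cm.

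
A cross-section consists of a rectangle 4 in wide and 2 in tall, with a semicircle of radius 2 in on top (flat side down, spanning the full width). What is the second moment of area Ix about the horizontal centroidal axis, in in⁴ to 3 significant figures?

Break the section into simple shapes (no overlaps), measuring from the bottom-left corner of the bounding box.
Rectangular body: 4 × 2, A = 8 in², y = 1 in, Ī = 2.6667 in⁴.
Semicircular cap: semicircle r = 2, A = 6.2832 in², y = 2.8488 in, Ī = 1.7561 in⁴.
Centroid: ȳ = ΣA·y / ΣA = 1.8133 in.
Transfer each piece to the horizontal centroidal axis using Ī + A·d² with d = y − 1.8133:
  rectangular body: d = -0.8133 in → contributes +7.9583 in⁴
  semicircular cap: d = 1.0355 in → contributes +8.4937 in⁴
Total I = 16.452 in⁴.

Ix ≈ 16.5 in⁴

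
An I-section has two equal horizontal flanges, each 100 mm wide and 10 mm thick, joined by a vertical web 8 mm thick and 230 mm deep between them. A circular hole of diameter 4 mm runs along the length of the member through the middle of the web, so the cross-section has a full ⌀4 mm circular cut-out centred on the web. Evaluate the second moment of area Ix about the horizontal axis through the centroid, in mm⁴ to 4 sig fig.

Ix ≈ 3.693 × 10⁷ mm⁴

Split into non-overlapping primitives; take the origin at the lower-left of the bounding box.
Bottom flange: 100 × 10, A = 1 000 mm², y = 5 mm, Ī = 8333.33 mm⁴.
Web: 8 × 230, A = 1 840 mm², y = 125 mm, Ī = 8 111 333 mm⁴.
Top flange: 100 × 10, A = 1 000 mm², y = 245 mm, Ī = 8333.33 mm⁴.
Hole (subtracted): ⌀4, A = 12.5664 mm², y = 125 mm, Ī = 12.5664 mm⁴.
By symmetry the centroid is at mid-height, ȳ = 125 mm.
Transfer each piece to the horizontal axis through the centroid using Ī + A·d² with d = y − 125:
  bottom flange: d = -120 mm → contributes +14 408 333 mm⁴
  web: d = 0 mm → contributes +8 111 333 mm⁴
  top flange: d = 120 mm → contributes +14 408 333 mm⁴
  hole: d = 0 mm → contributes −12.5664 mm⁴
Total I = 36 927 987 mm⁴.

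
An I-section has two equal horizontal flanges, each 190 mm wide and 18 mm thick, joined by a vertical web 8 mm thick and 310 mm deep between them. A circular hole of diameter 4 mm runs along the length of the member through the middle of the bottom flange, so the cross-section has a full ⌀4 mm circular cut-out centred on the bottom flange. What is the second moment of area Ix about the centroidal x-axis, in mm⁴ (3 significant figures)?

Split into non-overlapping primitives; take the origin at the lower-left of the bounding box.
Bottom flange: 190 × 18, A = 3 420 mm², y = 9 mm, Ī = 92 340 mm⁴.
Web: 8 × 310, A = 2 480 mm², y = 173 mm, Ī = 19 860 667 mm⁴.
Top flange: 190 × 18, A = 3 420 mm², y = 337 mm, Ī = 92 340 mm⁴.
Hole (subtracted): ⌀4, A = 12.566 mm², y = 9 mm, Ī = 12.566 mm⁴.
Centroid: ȳ = ΣA·y / ΣA = 173.22 mm.
Transfer each piece to the centroidal x-axis using Ī + A·d² with d = y − 173.22:
  bottom flange: d = -164.22 mm → contributes +92 325 212 mm⁴
  web: d = -0.22142 mm → contributes +19 860 788 mm⁴
  top flange: d = 163.78 mm → contributes +91 828 444 mm⁴
  hole: d = -164.22 mm → contributes −338 911 mm⁴
Total I = 203 675 533 mm⁴.

Ix ≈ 2.04 × 10⁸ mm⁴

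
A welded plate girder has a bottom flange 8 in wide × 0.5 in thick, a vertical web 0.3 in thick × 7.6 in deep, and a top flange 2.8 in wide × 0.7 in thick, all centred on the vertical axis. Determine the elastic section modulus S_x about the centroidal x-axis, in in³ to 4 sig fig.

Break the section into simple shapes (no overlaps), measuring from the bottom-left corner of the bounding box.
Bottom plate: 8 × 0.5, A = 4 in², y = 0.25 in, Ī = 0.0833333 in⁴.
Web plate: 0.3 × 7.6, A = 2.28 in², y = 4.3 in, Ī = 10.9744 in⁴.
Top plate: 2.8 × 0.7, A = 1.96 in², y = 8.45 in, Ī = 0.0800333 in⁴.
Centroid: ȳ = ΣA·y / ΣA = 3.32112 in.
Transfer each piece to the centroidal x-axis using Ī + A·d² with d = y − 3.32112:
  bottom plate: d = -3.07112 in → contributes +37.8104 in⁴
  web plate: d = 0.978883 in → contributes +13.1591 in⁴
  top plate: d = 5.12888 in → contributes +51.6387 in⁴
Total I = 102.608 in⁴.
Extreme fibre distance c = 5.47888 in; S = I/c = 18.7279 in³.

S_x ≈ 18.73 in³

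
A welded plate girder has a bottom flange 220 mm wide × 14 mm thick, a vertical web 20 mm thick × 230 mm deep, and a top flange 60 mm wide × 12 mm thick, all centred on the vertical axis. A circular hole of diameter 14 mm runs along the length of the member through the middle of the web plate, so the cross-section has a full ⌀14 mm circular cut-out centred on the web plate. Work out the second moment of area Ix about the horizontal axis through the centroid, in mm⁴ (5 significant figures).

Ix ≈ 6.6616 × 10⁷ mm⁴

Split into non-overlapping primitives; take the origin at the lower-left of the bounding box.
Bottom plate: 220 × 14, A = 3 080 mm², y = 7 mm, Ī = 50306.67 mm⁴.
Web plate: 20 × 230, A = 4 600 mm², y = 129 mm, Ī = 20 278 333 mm⁴.
Top plate: 60 × 12, A = 720 mm², y = 250 mm, Ī = 8 640 mm⁴.
Hole (subtracted): ⌀14, A = 153.938 mm², y = 129 mm, Ī = 1885.741 mm⁴.
Centroid: ȳ = ΣA·y / ΣA = 93.99662 mm.
Transfer each piece to the horizontal axis through the centroid using Ī + A·d² with d = y − 93.99662:
  bottom plate: d = -86.99662 mm → contributes +23 361 018 mm⁴
  web plate: d = 35.00338 mm → contributes +25 914 420 mm⁴
  top plate: d = 156.0034 mm → contributes +17 531 318 mm⁴
  hole: d = 35.00338 mm → contributes −190496.2 mm⁴
Total I = 66 616 260 mm⁴.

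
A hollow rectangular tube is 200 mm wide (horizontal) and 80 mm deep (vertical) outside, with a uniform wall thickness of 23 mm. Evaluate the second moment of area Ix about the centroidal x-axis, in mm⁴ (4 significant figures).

Ix ≈ 8.029 × 10⁶ mm⁴

Treat the section as a set of non-overlapping primitives; coordinates are from the bounding-box lower-left.
Outer rectangle: 200 × 80, A = 16 000 mm², y = 40 mm, Ī = 8 533 333 mm⁴.
Inner void (subtracted): 154 × 34, A = 5 236 mm², y = 40 mm, Ī = 504 401 mm⁴.
By symmetry the centroid is at mid-height, ȳ = 40 mm.
All pieces are centred on the centroidal x-axis, so I = ΣĪ (holes subtracted) = 8 028 932 mm⁴.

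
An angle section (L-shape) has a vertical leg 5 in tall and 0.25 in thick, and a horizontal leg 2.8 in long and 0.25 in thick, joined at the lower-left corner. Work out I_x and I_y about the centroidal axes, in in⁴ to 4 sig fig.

Split into non-overlapping primitives; take the origin at the lower-left of the bounding box.
Vertical leg: 0.25 × 5, A = 1.25 in², y = 2.5 in, Ī = 2.60417 in⁴.
Horizontal leg (remainder): 2.55 × 0.25, A = 0.6375 in², y = 0.125 in, Ī = 0.00332031 in⁴.
Centroid: ȳ = ΣA·y / ΣA = 1.69785 in.
Transfer each piece to the centroidal x-axis using Ī + A·d² with d = y − 1.69785:
  vertical leg: d = 0.802152 in → contributes +3.40848 in⁴
  horizontal leg (remainder): d = -1.57285 in → contributes +1.5804 in⁴
Total I = 4.98888 in⁴.
For the y-axis: x̄ = 0.597848 in.
Repeating about the centroidal y-axis gives I_y = 1.17944 in⁴.

I_x ≈ 4.989 in⁴, I_y ≈ 1.179 in⁴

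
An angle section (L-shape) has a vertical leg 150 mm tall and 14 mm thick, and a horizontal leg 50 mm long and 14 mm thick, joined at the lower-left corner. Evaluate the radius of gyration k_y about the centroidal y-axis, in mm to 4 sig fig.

k_y ≈ 11.47 mm

Split into non-overlapping primitives; take the origin at the lower-left of the bounding box.
Vertical leg: 14 × 150, A = 2 100 mm², x = 7 mm, Ī = 34 300 mm⁴.
Horizontal leg (remainder): 36 × 14, A = 504 mm², x = 32 mm, Ī = 54 432 mm⁴.
Centroid: x̄ = ΣA·x / ΣA = 11.8387 mm.
Transfer each piece to the centroidal y-axis using Ī + A·d² with d = x − 11.8387:
  vertical leg: d = -4.83871 mm → contributes +83467.5 mm⁴
  horizontal leg (remainder): d = 20.1613 mm → contributes +259 297 mm⁴
Total I = 342 764 mm⁴.
Radius of gyration: k = √(I/A) = √(342 764 / 2 604) = 11.473 mm.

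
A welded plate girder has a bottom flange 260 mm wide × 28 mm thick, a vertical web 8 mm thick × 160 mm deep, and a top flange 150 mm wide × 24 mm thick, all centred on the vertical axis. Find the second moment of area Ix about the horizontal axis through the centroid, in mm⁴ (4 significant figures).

Ix ≈ 8.792 × 10⁷ mm⁴

Split into non-overlapping primitives; take the origin at the lower-left of the bounding box.
Bottom plate: 260 × 28, A = 7 280 mm², y = 14 mm, Ī = 475 627 mm⁴.
Web plate: 8 × 160, A = 1 280 mm², y = 108 mm, Ī = 2 730 667 mm⁴.
Top plate: 150 × 24, A = 3 600 mm², y = 200 mm, Ī = 172 800 mm⁴.
Centroid: ȳ = ΣA·y / ΣA = 78.9605 mm.
Transfer each piece to the horizontal axis through the centroid using Ī + A·d² with d = y − 78.9605:
  bottom plate: d = -64.9605 mm → contributes +31 196 280 mm⁴
  web plate: d = 29.0395 mm → contributes +3 810 079 mm⁴
  top plate: d = 121.039 mm → contributes +52 914 795 mm⁴
Total I = 87 921 154 mm⁴.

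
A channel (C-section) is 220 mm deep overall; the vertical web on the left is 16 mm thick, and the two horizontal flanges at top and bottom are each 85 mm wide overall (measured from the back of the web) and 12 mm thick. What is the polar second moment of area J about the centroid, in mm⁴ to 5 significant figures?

J ≈ 3.4895 × 10⁷ mm⁴

Treat the section as a set of non-overlapping primitives; coordinates are from the bounding-box lower-left.
Web: 16 × 220, A = 3 520 mm², y = 110 mm, Ī = 14 197 333 mm⁴.
Top flange (beyond web): 69 × 12, A = 828 mm², y = 214 mm, Ī = 9 936 mm⁴.
Bottom flange (beyond web): 69 × 12, A = 828 mm², y = 6 mm, Ī = 9 936 mm⁴.
By symmetry the centroid is at mid-height, ȳ = 110 mm.
Transfer each piece to the centroidal x-axis using Ī + A·d² with d = y − 110:
  web: d = 0 mm → contributes +14 197 333 mm⁴
  top flange (beyond web): d = 104 mm → contributes +8 965 584 mm⁴
  bottom flange (beyond web): d = -104 mm → contributes +8 965 584 mm⁴
Total I = 32 128 501 mm⁴.
For the y-axis: x̄ = 21.59737 mm.
Repeating about the centroidal y-axis gives I_y = 2 766 278 mm⁴.
Polar second moment: J = I_x + I_y = 34 894 780 mm⁴.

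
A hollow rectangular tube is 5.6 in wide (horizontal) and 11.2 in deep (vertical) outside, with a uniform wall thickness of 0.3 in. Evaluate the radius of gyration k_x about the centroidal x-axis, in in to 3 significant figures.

Treat the section as a set of non-overlapping primitives; coordinates are from the bounding-box lower-left.
Outer rectangle: 5.6 × 11.2, A = 62.72 in², y = 5.6 in, Ī = 655.63 in⁴.
Inner void (subtracted): 5 × 10.6, A = 53 in², y = 5.6 in, Ī = 496.26 in⁴.
By symmetry the centroid is at mid-height, ȳ = 5.6 in.
All pieces are centred on the centroidal x-axis, so I = ΣĪ (holes subtracted) = 159.38 in⁴.
Radius of gyration: k = √(I/A) = √(159.38 / 9.72) = 4.0493 in.

k_x ≈ 4.05 in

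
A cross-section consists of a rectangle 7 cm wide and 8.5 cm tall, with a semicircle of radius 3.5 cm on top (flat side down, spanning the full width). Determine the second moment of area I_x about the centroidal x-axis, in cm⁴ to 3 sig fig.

I_x ≈ 853 cm⁴

Treat the section as a set of non-overlapping primitives; coordinates are from the bounding-box lower-left.
Rectangular body: 7 × 8.5, A = 59.5 cm², y = 4.25 cm, Ī = 358.24 cm⁴.
Semicircular cap: semicircle r = 3.5, A = 19.242 cm², y = 9.9854 cm, Ī = 16.47 cm⁴.
Centroid: ȳ = ΣA·y / ΣA = 5.6516 cm.
Transfer each piece to the centroidal x-axis using Ī + A·d² with d = y − 5.6516:
  rectangular body: d = -1.4016 cm → contributes +475.12 cm⁴
  semicircular cap: d = 4.3339 cm → contributes +377.89 cm⁴
Total I = 853.01 cm⁴.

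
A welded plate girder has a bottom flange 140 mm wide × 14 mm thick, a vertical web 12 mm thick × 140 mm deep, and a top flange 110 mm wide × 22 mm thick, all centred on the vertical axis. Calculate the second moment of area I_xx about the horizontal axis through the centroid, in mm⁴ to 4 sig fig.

Decompose the section into non-overlapping parts with the origin at the bottom-left of its bounding rectangle.
Bottom plate: 140 × 14, A = 1 960 mm², y = 7 mm, Ī = 32013.3 mm⁴.
Web plate: 12 × 140, A = 1 680 mm², y = 84 mm, Ī = 2 744 000 mm⁴.
Top plate: 110 × 22, A = 2 420 mm², y = 165 mm, Ī = 97606.7 mm⁴.
Centroid: ȳ = ΣA·y / ΣA = 91.4422 mm.
Transfer each piece to the horizontal axis through the centroid using Ī + A·d² with d = y − 91.4422:
  bottom plate: d = -84.4422 mm → contributes +14 007 779 mm⁴
  web plate: d = -7.44224 mm → contributes +2 837 050 mm⁴
  top plate: d = 73.5578 mm → contributes +13 191 606 mm⁴
Total I = 30 036 435 mm⁴.

I_xx ≈ 3.004 × 10⁷ mm⁴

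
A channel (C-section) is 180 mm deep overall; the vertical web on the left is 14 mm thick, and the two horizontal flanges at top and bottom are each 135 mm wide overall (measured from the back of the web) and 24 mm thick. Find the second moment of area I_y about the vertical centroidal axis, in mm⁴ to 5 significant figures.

Break the section into simple shapes (no overlaps), measuring from the bottom-left corner of the bounding box.
Web: 14 × 180, A = 2 520 mm², x = 7 mm, Ī = 41 160 mm⁴.
Top flange (beyond web): 121 × 24, A = 2 904 mm², x = 74.5 mm, Ī = 3 543 122 mm⁴.
Bottom flange (beyond web): 121 × 24, A = 2 904 mm², x = 74.5 mm, Ī = 3 543 122 mm⁴.
Centroid: x̄ = ΣA·x / ΣA = 54.07493 mm.
Transfer each piece to the vertical centroidal axis using Ī + A·d² with d = x − 54.07493:
  web: d = -47.07493 mm → contributes +5 625 603 mm⁴
  top flange (beyond web): d = 20.42507 mm → contributes +4 754 623 mm⁴
  bottom flange (beyond web): d = 20.42507 mm → contributes +4 754 623 mm⁴
Total I = 15 134 849 mm⁴.

I_y ≈ 1.5135 × 10⁷ mm⁴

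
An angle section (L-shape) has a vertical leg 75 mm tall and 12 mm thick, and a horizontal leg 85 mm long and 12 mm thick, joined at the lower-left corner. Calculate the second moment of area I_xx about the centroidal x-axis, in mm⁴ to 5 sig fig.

Treat the section as a set of non-overlapping primitives; coordinates are from the bounding-box lower-left.
Vertical leg: 12 × 75, A = 900 mm², y = 37.5 mm, Ī = 421 875 mm⁴.
Horizontal leg (remainder): 73 × 12, A = 876 mm², y = 6 mm, Ī = 10 512 mm⁴.
Centroid: ȳ = ΣA·y / ΣA = 21.96284 mm.
Transfer each piece to the centroidal x-axis using Ī + A·d² with d = y − 21.96284:
  vertical leg: d = 15.53716 mm → contributes +639138.1 mm⁴
  horizontal leg (remainder): d = -15.96284 mm → contributes +233727.5 mm⁴
Total I = 872865.5 mm⁴.

I_xx ≈ 8.7287 × 10⁵ mm⁴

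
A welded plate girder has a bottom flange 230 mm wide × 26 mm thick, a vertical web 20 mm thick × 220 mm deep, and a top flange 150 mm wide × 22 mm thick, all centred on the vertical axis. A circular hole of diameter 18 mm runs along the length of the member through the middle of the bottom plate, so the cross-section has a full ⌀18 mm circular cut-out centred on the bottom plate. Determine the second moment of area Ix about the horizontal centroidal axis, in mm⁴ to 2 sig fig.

Ix ≈ 1.5 × 10⁸ mm⁴

Split into non-overlapping primitives; take the origin at the lower-left of the bounding box.
Bottom plate: 230 × 26, A = 5 980 mm², y = 13 mm, Ī = 336 873 mm⁴.
Web plate: 20 × 220, A = 4 400 mm², y = 136 mm, Ī = 17 746 667 mm⁴.
Top plate: 150 × 22, A = 3 300 mm², y = 257 mm, Ī = 133 100 mm⁴.
Hole (subtracted): ⌀18, A = 254.5 mm², y = 13 mm, Ī = 5 153 mm⁴.
Centroid: ȳ = ΣA·y / ΣA = 113.3 mm.
Transfer each piece to the horizontal centroidal axis using Ī + A·d² with d = y − 113.3:
  bottom plate: d = -100.3 mm → contributes +60 480 062 mm⁴
  web plate: d = 22.71 mm → contributes +20 016 633 mm⁴
  top plate: d = 143.7 mm → contributes +68 289 847 mm⁴
  hole: d = -100.3 mm → contributes −2 564 447 mm⁴
Total I = 146 222 095 mm⁴.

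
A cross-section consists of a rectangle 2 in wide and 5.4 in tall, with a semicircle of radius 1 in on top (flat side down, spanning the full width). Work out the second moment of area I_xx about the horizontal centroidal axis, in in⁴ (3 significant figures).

Decompose the section into non-overlapping parts with the origin at the bottom-left of its bounding rectangle.
Rectangular body: 2 × 5.4, A = 10.8 in², y = 2.7 in, Ī = 26.244 in⁴.
Semicircular cap: semicircle r = 1, A = 1.5708 in², y = 5.8244 in, Ī = 0.10976 in⁴.
Centroid: ȳ = ΣA·y / ΣA = 3.0967 in.
Transfer each piece to the horizontal centroidal axis using Ī + A·d² with d = y − 3.0967:
  rectangular body: d = -0.39673 in → contributes +27.944 in⁴
  semicircular cap: d = 2.7277 in → contributes +11.797 in⁴
Total I = 39.741 in⁴.

I_xx ≈ 39.7 in⁴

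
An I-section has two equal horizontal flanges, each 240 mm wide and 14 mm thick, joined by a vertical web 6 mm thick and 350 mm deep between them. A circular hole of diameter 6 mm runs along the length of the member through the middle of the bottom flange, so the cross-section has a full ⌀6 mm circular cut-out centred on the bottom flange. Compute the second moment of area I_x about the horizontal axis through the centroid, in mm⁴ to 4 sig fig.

Treat the section as a set of non-overlapping primitives; coordinates are from the bounding-box lower-left.
Bottom flange: 240 × 14, A = 3 360 mm², y = 7 mm, Ī = 54 880 mm⁴.
Web: 6 × 350, A = 2 100 mm², y = 189 mm, Ī = 21 437 500 mm⁴.
Top flange: 240 × 14, A = 3 360 mm², y = 371 mm, Ī = 54 880 mm⁴.
Hole (subtracted): ⌀6, A = 28.2743 mm², y = 7 mm, Ī = 63.6173 mm⁴.
Centroid: ȳ = ΣA·y / ΣA = 189.585 mm.
Transfer each piece to the horizontal axis through the centroid using Ī + A·d² with d = y − 189.585:
  bottom flange: d = -182.585 mm → contributes +112 068 535 mm⁴
  web: d = -0.585315 mm → contributes +21 438 219 mm⁴
  top flange: d = 181.415 mm → contributes +110 636 807 mm⁴
  hole: d = -182.585 mm → contributes −942 656 mm⁴
Total I = 243 200 905 mm⁴.

I_x ≈ 2.432 × 10⁸ mm⁴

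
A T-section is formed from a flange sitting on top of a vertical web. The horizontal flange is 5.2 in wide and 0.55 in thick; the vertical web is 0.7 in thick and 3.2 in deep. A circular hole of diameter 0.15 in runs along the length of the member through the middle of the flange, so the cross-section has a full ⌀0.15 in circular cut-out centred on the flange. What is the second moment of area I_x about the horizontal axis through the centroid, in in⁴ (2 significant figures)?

I_x ≈ 6.4 in⁴

Split into non-overlapping primitives; take the origin at the lower-left of the bounding box.
Flange: 5.2 × 0.55, A = 2.86 in², y = 3.475 in, Ī = 0.0721 in⁴.
Web: 0.7 × 3.2, A = 2.24 in², y = 1.6 in, Ī = 1.911 in⁴.
Hole (subtracted): ⌀0.15, A = 0.01767 in², y = 3.475 in, Ī = 0.00002485 in⁴.
Centroid: ȳ = ΣA·y / ΣA = 2.649 in.
Transfer each piece to the horizontal axis through the centroid using Ī + A·d² with d = y − 2.649:
  flange: d = 0.8264 in → contributes +2.025 in⁴
  web: d = -1.049 in → contributes +4.375 in⁴
  hole: d = 0.8264 in → contributes −0.01209 in⁴
Total I = 6.388 in⁴.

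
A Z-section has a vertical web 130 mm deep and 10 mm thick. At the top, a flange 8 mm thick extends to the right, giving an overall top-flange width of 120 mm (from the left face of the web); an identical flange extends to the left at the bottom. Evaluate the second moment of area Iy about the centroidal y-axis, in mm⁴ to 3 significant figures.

Decompose the section into non-overlapping parts with the origin at the bottom-left of its bounding rectangle.
Web: 10 × 130, A = 1 300 mm², x = 115 mm, Ī = 10 833 mm⁴.
Top flange (beyond web): 110 × 8, A = 880 mm², x = 175 mm, Ī = 887 333 mm⁴.
Bottom flange (beyond web): 110 × 8, A = 880 mm², x = 55 mm, Ī = 887 333 mm⁴.
Centroid: x̄ = ΣA·x / ΣA = 115 mm.
Transfer each piece to the centroidal y-axis using Ī + A·d² with d = x − 115:
  web: d = 0 mm → contributes +10 833 mm⁴
  top flange (beyond web): d = 60 mm → contributes +4 055 333 mm⁴
  bottom flange (beyond web): d = -60 mm → contributes +4 055 333 mm⁴
Total I = 8 121 500 mm⁴.

Iy ≈ 8.12 × 10⁶ mm⁴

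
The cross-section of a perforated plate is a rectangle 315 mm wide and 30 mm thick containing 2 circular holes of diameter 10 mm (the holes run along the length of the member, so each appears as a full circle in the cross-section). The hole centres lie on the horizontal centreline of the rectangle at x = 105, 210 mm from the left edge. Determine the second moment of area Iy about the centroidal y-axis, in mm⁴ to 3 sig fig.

Treat the section as a set of non-overlapping primitives; coordinates are from the bounding-box lower-left.
Plate: 315 × 30, A = 9 450 mm², x = 157.5 mm, Ī = 78 139 688 mm⁴.
Hole 1 (subtracted): ⌀10, A = 78.54 mm², x = 105 mm, Ī = 490.87 mm⁴.
Hole 2 (subtracted): ⌀10, A = 78.54 mm², x = 210 mm, Ī = 490.87 mm⁴.
By symmetry the centroid is at mid-width, x̄ = 157.5 mm.
Transfer each piece to the centroidal y-axis using Ī + A·d² with d = x − 157.5:
  plate: d = 0 mm → contributes +78 139 688 mm⁴
  hole 1: d = -52.5 mm → contributes −216 966 mm⁴
  hole 2: d = 52.5 mm → contributes −216 966 mm⁴
Total I = 77 705 755 mm⁴.

Iy ≈ 7.77 × 10⁷ mm⁴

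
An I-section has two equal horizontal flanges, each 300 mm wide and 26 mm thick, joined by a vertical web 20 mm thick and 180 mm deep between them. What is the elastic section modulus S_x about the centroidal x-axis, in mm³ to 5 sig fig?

Split into non-overlapping primitives; take the origin at the lower-left of the bounding box.
Bottom flange: 300 × 26, A = 7 800 mm², y = 13 mm, Ī = 439 400 mm⁴.
Web: 20 × 180, A = 3 600 mm², y = 116 mm, Ī = 9 720 000 mm⁴.
Top flange: 300 × 26, A = 7 800 mm², y = 219 mm, Ī = 439 400 mm⁴.
By symmetry the centroid is at mid-height, ȳ = 116 mm.
Transfer each piece to the centroidal x-axis using Ī + A·d² with d = y − 116:
  bottom flange: d = -103 mm → contributes +83 189 600 mm⁴
  web: d = 0 mm → contributes +9 720 000 mm⁴
  top flange: d = 103 mm → contributes +83 189 600 mm⁴
Total I = 176 099 200 mm⁴.
Extreme fibre distance c = 116 mm; S = I/c = 1 518 097 mm³.

S_x ≈ 1.5181 × 10⁶ mm³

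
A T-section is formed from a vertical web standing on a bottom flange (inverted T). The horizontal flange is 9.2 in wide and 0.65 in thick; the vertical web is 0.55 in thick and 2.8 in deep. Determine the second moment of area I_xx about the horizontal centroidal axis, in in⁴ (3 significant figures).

Treat the section as a set of non-overlapping primitives; coordinates are from the bounding-box lower-left.
Flange: 9.2 × 0.65, A = 5.98 in², y = 0.325 in, Ī = 0.21055 in⁴.
Web: 0.55 × 2.8, A = 1.54 in², y = 2.05 in, Ī = 1.0061 in⁴.
Centroid: ȳ = ΣA·y / ΣA = 0.67826 in.
Transfer each piece to the horizontal centroidal axis using Ī + A·d² with d = y − 0.67826:
  flange: d = -0.35326 in → contributes +0.9568 in⁴
  web: d = 1.3717 in → contributes +3.9039 in⁴
Total I = 4.8607 in⁴.

I_xx ≈ 4.86 in⁴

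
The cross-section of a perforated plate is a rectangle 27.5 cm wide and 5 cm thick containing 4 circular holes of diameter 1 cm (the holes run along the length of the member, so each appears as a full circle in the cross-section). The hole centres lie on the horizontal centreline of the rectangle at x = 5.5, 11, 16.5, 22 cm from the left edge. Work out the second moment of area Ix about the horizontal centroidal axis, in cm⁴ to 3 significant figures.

Ix ≈ 286 cm⁴

Decompose the section into non-overlapping parts with the origin at the bottom-left of its bounding rectangle.
Plate: 27.5 × 5, A = 137.5 cm², y = 2.5 cm, Ī = 286.46 cm⁴.
Hole 1 (subtracted): ⌀1, A = 0.7854 cm², y = 2.5 cm, Ī = 0.049087 cm⁴.
Hole 2 (subtracted): ⌀1, A = 0.7854 cm², y = 2.5 cm, Ī = 0.049087 cm⁴.
Hole 3 (subtracted): ⌀1, A = 0.7854 cm², y = 2.5 cm, Ī = 0.049087 cm⁴.
Hole 4 (subtracted): ⌀1, A = 0.7854 cm², y = 2.5 cm, Ī = 0.049087 cm⁴.
By symmetry the centroid is at mid-height, ȳ = 2.5 cm.
All pieces are centred on the horizontal centroidal axis, so I = ΣĪ (holes subtracted) = 286.26 cm⁴.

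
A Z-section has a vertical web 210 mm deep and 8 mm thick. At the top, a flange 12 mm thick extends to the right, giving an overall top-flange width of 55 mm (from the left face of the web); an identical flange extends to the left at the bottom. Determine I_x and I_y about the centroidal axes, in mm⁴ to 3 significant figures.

Split into non-overlapping primitives; take the origin at the lower-left of the bounding box.
Web: 8 × 210, A = 1 680 mm², y = 105 mm, Ī = 6 174 000 mm⁴.
Top flange (beyond web): 47 × 12, A = 564 mm², y = 204 mm, Ī = 6 768 mm⁴.
Bottom flange (beyond web): 47 × 12, A = 564 mm², y = 6 mm, Ī = 6 768 mm⁴.
Centroid: ȳ = ΣA·y / ΣA = 105 mm.
Transfer each piece to the centroidal x-axis using Ī + A·d² with d = y − 105:
  web: d = 0 mm → contributes +6 174 000 mm⁴
  top flange (beyond web): d = 99 mm → contributes +5 534 532 mm⁴
  bottom flange (beyond web): d = -99 mm → contributes +5 534 532 mm⁴
Total I = 17 243 064 mm⁴.
For the y-axis: x̄ = 51 mm.
Repeating about the centroidal y-axis gives I_y = 1 069 656 mm⁴.

I_x ≈ 1.72 × 10⁷ mm⁴, I_y ≈ 1.07 × 10⁶ mm⁴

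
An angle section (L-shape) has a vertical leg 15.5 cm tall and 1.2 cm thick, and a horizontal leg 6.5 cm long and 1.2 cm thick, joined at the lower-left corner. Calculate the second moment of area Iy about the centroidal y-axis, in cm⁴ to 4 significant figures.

Iy ≈ 67.18 cm⁴

Treat the section as a set of non-overlapping primitives; coordinates are from the bounding-box lower-left.
Vertical leg: 1.2 × 15.5, A = 18.6 cm², x = 0.6 cm, Ī = 2.232 cm⁴.
Horizontal leg (remainder): 5.3 × 1.2, A = 6.36 cm², x = 3.85 cm, Ī = 14.8877 cm⁴.
Centroid: x̄ = ΣA·x / ΣA = 1.42813 cm.
Transfer each piece to the centroidal y-axis using Ī + A·d² with d = x − 1.42813:
  vertical leg: d = -0.828125 cm → contributes +14.9877 cm⁴
  horizontal leg (remainder): d = 2.42188 cm → contributes +52.1921 cm⁴
Total I = 67.1799 cm⁴.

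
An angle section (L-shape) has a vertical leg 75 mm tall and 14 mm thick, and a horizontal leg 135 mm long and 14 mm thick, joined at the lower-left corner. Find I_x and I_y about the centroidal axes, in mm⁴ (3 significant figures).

Treat the section as a set of non-overlapping primitives; coordinates are from the bounding-box lower-left.
Vertical leg: 14 × 75, A = 1 050 mm², y = 37.5 mm, Ī = 492 188 mm⁴.
Horizontal leg (remainder): 121 × 14, A = 1 694 mm², y = 7 mm, Ī = 27 669 mm⁴.
Centroid: ȳ = ΣA·y / ΣA = 18.671 mm.
Transfer each piece to the centroidal x-axis using Ī + A·d² with d = y − 18.671:
  vertical leg: d = 18.829 mm → contributes +864 449 mm⁴
  horizontal leg (remainder): d = -11.671 mm → contributes +258 409 mm⁴
Total I = 1 122 858 mm⁴.
For the y-axis: x̄ = 48.671 mm.
Repeating about the centroidal y-axis gives I_y = 5 037 398 mm⁴.

I_x ≈ 1.12 × 10⁶ mm⁴, I_y ≈ 5.04 × 10⁶ mm⁴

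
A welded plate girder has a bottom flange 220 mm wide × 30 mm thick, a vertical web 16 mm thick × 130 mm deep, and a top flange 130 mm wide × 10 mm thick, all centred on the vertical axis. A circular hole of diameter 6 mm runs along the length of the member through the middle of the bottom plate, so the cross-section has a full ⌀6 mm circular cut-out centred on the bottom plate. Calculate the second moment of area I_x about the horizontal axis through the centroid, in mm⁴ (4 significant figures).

Treat the section as a set of non-overlapping primitives; coordinates are from the bounding-box lower-left.
Bottom plate: 220 × 30, A = 6 600 mm², y = 15 mm, Ī = 495 000 mm⁴.
Web plate: 16 × 130, A = 2 080 mm², y = 95 mm, Ī = 2 929 333 mm⁴.
Top plate: 130 × 10, A = 1 300 mm², y = 165 mm, Ī = 10833.3 mm⁴.
Hole (subtracted): ⌀6, A = 28.2743 mm², y = 15 mm, Ī = 63.6173 mm⁴.
Centroid: ȳ = ΣA·y / ΣA = 51.3153 mm.
Transfer each piece to the horizontal axis through the centroid using Ī + A·d² with d = y − 51.3153:
  bottom plate: d = -36.3153 mm → contributes +9 199 091 mm⁴
  web plate: d = 43.6847 mm → contributes +6 898 706 mm⁴
  top plate: d = 113.685 mm → contributes +16 812 305 mm⁴
  hole: d = -36.3153 mm → contributes −37351.9 mm⁴
Total I = 32 872 750 mm⁴.

I_x ≈ 3.287 × 10⁷ mm⁴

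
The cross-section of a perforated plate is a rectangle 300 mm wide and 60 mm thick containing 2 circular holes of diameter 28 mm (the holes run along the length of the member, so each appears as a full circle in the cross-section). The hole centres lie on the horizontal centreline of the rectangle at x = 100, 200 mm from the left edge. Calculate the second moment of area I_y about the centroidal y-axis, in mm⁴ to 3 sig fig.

Break the section into simple shapes (no overlaps), measuring from the bottom-left corner of the bounding box.
Plate: 300 × 60, A = 18 000 mm², x = 150 mm, Ī = 135 000 000 mm⁴.
Hole 1 (subtracted): ⌀28, A = 615.75 mm², x = 100 mm, Ī = 30 172 mm⁴.
Hole 2 (subtracted): ⌀28, A = 615.75 mm², x = 200 mm, Ī = 30 172 mm⁴.
By symmetry the centroid is at mid-width, x̄ = 150 mm.
Transfer each piece to the centroidal y-axis using Ī + A·d² with d = x − 150:
  plate: d = 0 mm → contributes +135 000 000 mm⁴
  hole 1: d = -50 mm → contributes −1 569 552 mm⁴
  hole 2: d = 50 mm → contributes −1 569 552 mm⁴
Total I = 131 860 895 mm⁴.

I_y ≈ 1.32 × 10⁸ mm⁴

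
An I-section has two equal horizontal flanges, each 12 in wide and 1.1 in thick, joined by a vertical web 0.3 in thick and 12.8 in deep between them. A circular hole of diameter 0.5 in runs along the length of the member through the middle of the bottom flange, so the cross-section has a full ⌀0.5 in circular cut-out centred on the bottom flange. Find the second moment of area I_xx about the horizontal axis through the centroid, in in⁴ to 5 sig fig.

Decompose the section into non-overlapping parts with the origin at the bottom-left of its bounding rectangle.
Bottom flange: 12 × 1.1, A = 13.2 in², y = 0.55 in, Ī = 1.331 in⁴.
Web: 0.3 × 12.8, A = 3.84 in², y = 7.5 in, Ī = 52.4288 in⁴.
Top flange: 12 × 1.1, A = 13.2 in², y = 14.45 in, Ī = 1.331 in⁴.
Hole (subtracted): ⌀0.5, A = 0.1963495 in², y = 0.55 in, Ī = 0.003067962 in⁴.
Centroid: ȳ = ΣA·y / ΣA = 7.545422 in.
Transfer each piece to the horizontal axis through the centroid using Ī + A·d² with d = y − 7.545422:
  bottom flange: d = -6.995422 in → contributes +647.2852 in⁴
  web: d = -0.04542155 in → contributes +52.43672 in⁴
  top flange: d = 6.904578 in → contributes +630.6173 in⁴
  hole: d = -6.995422 in → contributes −9.611614 in⁴
Total I = 1320.728 in⁴.

I_xx ≈ 1320.7 in⁴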